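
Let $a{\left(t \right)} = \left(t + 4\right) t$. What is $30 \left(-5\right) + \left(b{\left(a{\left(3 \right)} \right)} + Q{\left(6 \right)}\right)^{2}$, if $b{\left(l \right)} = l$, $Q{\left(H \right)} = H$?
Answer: $579$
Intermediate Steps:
$a{\left(t \right)} = t \left(4 + t\right)$ ($a{\left(t \right)} = \left(4 + t\right) t = t \left(4 + t\right)$)
$30 \left(-5\right) + \left(b{\left(a{\left(3 \right)} \right)} + Q{\left(6 \right)}\right)^{2} = 30 \left(-5\right) + \left(3 \left(4 + 3\right) + 6\right)^{2} = -150 + \left(3 \cdot 7 + 6\right)^{2} = -150 + \left(21 + 6\right)^{2} = -150 + 27^{2} = -150 + 729 = 579$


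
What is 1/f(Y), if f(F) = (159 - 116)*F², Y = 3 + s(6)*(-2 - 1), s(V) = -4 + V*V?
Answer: 1/371907 ≈ 2.6888e-6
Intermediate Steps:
s(V) = -4 + V²
Y = -93 (Y = 3 + (-4 + 6²)*(-2 - 1) = 3 + (-4 + 36)*(-3) = 3 + 32*(-3) = 3 - 96 = -93)
f(F) = 43*F²
1/f(Y) = 1/(43*(-93)²) = 1/(43*8649) = 1/371907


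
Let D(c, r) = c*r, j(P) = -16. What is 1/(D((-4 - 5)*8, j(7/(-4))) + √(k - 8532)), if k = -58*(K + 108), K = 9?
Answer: 64/74579 - I*√1702/447474 ≈ 0.00085815 - 9.2196e-5*I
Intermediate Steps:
k = -6786 (k = -58*(9 + 108) = -58*117 = -6786)
1/(D((-4 - 5)*8, j(7/(-4))) + √(k - 8532)) = 1/(((-4 - 5)*8)*(-16) + √(-6786 - 8532)) = 1/(-9*8*(-16) + √(-15318)) = 1/(-72*(-16) + 3*I*√1702) = 1/(1152 + 3*I*√1702)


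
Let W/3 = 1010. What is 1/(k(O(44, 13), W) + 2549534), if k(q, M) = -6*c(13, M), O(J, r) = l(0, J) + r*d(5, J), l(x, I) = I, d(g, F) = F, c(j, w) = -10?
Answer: 1/2549594 ≈ 3.9222e-7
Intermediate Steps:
W = 3030 (W = 3*1010 = 3030)
O(J, r) = J + J*r (O(J, r) = J + r*J = J + J*r)
k(q, M) = 60 (k(q, M) = -6*(-10) = 60)
1/(k(O(44, 13), W) + 2549534) = 1/(60 + 2549534) = 1/2549594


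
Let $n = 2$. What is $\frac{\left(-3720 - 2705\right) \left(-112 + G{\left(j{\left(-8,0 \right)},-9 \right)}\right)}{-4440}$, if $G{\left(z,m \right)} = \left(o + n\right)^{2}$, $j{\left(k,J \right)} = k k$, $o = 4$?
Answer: $- \frac{24415}{222} \approx -109.98$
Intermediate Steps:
$j{\left(k,J \right)} = k^{2}$
$G{\left(z,m \right)} = 36$ ($G{\left(z,m \right)} = \left(4 + 2\right)^{2} = 6^{2} = 36$)
$\frac{\left(-3720 - 2705\right) \left(-112 + G{\left(j{\left(-8,0 \right)},-9 \right)}\right)}{-4440} = \frac{\left(-3720 - 2705\right) \left(-112 + 36\right)}{-4440} = \left(-6425\right) \left(-76\right) \left(- \frac{1}{4440}\right) = 488300 \left(- \frac{1}{4440}\right) = - \frac{24415}{222}$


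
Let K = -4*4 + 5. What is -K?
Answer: 11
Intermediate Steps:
K = -11 (K = -16 + 5 = -11)
-K = -1*(-11) = 11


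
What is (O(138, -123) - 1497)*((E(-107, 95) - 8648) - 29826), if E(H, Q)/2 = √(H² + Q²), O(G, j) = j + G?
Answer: 57018468 - 2964*√20474 ≈ 5.6594e+7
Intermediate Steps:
O(G, j) = G + j
E(H, Q) = 2*√(H² + Q²)
(O(138, -123) - 1497)*((E(-107, 95) - 8648) - 29826) = ((138 - 123) - 1497)*((2*√((-107)² + 95²) - 8648) - 29826) = (15 - 1497)*((2*√(11449 + 9025) - 8648) - 29826) = -1482*((2*√20474 - 8648) - 29826) = -1482*((-8648 + 2*√20474) - 29826) = -1482*(-38474 + 2*√20474) = 57018468 - 2964*√20474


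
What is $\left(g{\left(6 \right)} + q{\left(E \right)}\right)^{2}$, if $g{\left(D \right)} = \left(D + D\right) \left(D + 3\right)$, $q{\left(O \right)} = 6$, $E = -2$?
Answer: $12996$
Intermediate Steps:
$g{\left(D \right)} = 2 D \left(3 + D\right)$
$\left(g{\left(6 \right)} + q{\left(E \right)}\right)^{2} = \left(2 \cdot 6 \left(3 + 6\right) + 6\right)^{2} = \left(2 \cdot 6 \cdot 9 + 6\right)^{2} = \left(108 + 6\right)^{2} = 114^{2} = 12996$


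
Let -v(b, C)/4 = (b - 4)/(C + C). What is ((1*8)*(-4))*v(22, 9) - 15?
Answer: 113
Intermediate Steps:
v(b, C) = -2*(-4 + b)/C (v(b, C) = -4*(b - 4)/(C + C) = -4*(-4 + b)/(2*C) = -4*(-4 + b)*1/(2*C) = -2*(-4 + b)/C)
((1*8)*(-4))*v(22, 9) - 15 = ((1*8)*(-4))*(2*(4 - 1*22)/9) - 15 = (8*(-4))*(2*(⅑)*(4 - 22)) - 15 = -64*(-18)/9 - 15 = -32*(-4) - 15 = 128 - 15 = 113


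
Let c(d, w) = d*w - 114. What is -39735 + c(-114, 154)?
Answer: -57405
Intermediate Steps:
c(d, w) = -114 + d*w
-39735 + c(-114, 154) = -39735 + (-114 - 114*154) = -39735 + (-114 - 17556) = -39735 - 17670 = -57405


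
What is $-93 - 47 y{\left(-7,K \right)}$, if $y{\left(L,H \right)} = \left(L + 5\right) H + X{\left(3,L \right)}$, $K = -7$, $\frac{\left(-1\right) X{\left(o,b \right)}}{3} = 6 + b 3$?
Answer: $-2866$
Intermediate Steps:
$X{\left(o,b \right)} = -18 - 9 b$ ($X{\left(o,b \right)} = - 3 \left(6 + b 3\right) = - 3 \left(6 + 3 b\right) = -18 - 9 b$)
$y{\left(L,H \right)} = -18 - 9 L + H \left(5 + L\right)$ ($y{\left(L,H \right)} = \left(L + 5\right) H - \left(18 + 9 L\right) = \left(5 + L\right) H - \left(18 + 9 L\right) = H \left(5 + L\right) - \left(18 + 9 L\right) = -18 - 9 L + H \left(5 + L\right)$)
$-93 - 47 y{\left(-7,K \right)} = -93 - 47 \left(-18 - -63 + 5 \left(-7\right) - -49\right) = -93 - 47 \left(-18 + 63 - 35 + 49\right) = -93 - 2773 = -2866$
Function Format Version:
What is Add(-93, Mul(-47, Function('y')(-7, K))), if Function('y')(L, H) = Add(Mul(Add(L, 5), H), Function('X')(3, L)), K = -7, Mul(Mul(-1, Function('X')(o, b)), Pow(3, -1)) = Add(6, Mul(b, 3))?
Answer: -2866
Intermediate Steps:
Function('X')(o, b) = Add(-18, Mul(-9, b)) (Function('X')(o, b) = Mul(-3, Add(6, Mul(b, 3))) = Mul(-3, Add(6, Mul(3, b))) = Add(-18, Mul(-9, b)))
Function('y')(L, H) = Add(-18, Mul(-9, L), Mul(H, Add(5, L))) (Function('y')(L, H) = Add(Mul(Add(L, 5), H), Add(-18, Mul(-9, L))) = Add(Mul(Add(5, L), H), Add(-18, Mul(-9, L))) = Add(Mul(H, Add(5, L)), Add(-18, Mul(-9, L))) = Add(-18, Mul(-9, L), Mul(H, Add(5, L))))
Add(-93, Mul(-47, Function('y')(-7, K))) = Add(-93, Mul(-47, Add(-18, Mul(-9, -7), Mul(5, -7), Mul(-7, -7)))) = Add(-93, Mul(-47, Add(-18, 63, -35, 49))) = Add(-93, Mul(-47, 59)) = Add(-93, -2773) = -2866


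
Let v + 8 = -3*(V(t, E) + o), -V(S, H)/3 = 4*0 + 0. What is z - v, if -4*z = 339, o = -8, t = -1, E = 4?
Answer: -403/4 ≈ -100.75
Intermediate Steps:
V(S, H) = 0 (V(S, H) = -3*(4*0 + 0) = -3*(0 + 0) = -3*0 = 0)
z = -339/4 (z = -¼*339 = -339/4 ≈ -84.750)
v = 16 (v = -8 - 3*(0 - 8) = -8 - 3*(-8) = -8 + 24 = 16)
z - v = -339/4 - 1*16 = -339/4 - 16 = -403/4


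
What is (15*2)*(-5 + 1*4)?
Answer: -30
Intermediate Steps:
(15*2)*(-5 + 1*4) = 30*(-5 + 4) = 30*(-1) = -30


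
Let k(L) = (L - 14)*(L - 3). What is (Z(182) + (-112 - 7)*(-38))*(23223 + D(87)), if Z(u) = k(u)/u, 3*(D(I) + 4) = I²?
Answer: 1568563028/13 ≈ 1.2066e+8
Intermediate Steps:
k(L) = (-14 + L)*(-3 + L)
D(I) = -4 + I²/3
Z(u) = (42 + u² - 17*u)/u
(Z(182) + (-112 - 7)*(-38))*(23223 + D(87)) = ((-17 + 182 + 42/182) + (-112 - 7)*(-38))*(23223 + (-4 + (⅓)*87²)) = ((-17 + 182 + 42*(1/182)) - 119*(-38))*(23223 + (-4 + (⅓)*7569)) = ((-17 + 182 + 3/13) + 4522)*(23223 + (-4 + 2523)) = (2148/13 + 4522)*(23223 + 2519) = (60934/13)*25742 = 1568563028/13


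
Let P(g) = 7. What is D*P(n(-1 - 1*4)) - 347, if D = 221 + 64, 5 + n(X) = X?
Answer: 1648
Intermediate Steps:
n(X) = -5 + X
D = 285
D*P(n(-1 - 1*4)) - 347 = 285*7 - 347 = 1995 - 347 = 1648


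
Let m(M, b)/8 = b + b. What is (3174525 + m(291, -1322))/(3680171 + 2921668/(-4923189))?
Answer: 15524651266497/18118174463651 ≈ 0.85686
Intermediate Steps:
m(M, b) = 16*b (m(M, b) = 8*(b + b) = 8*(2*b) = 16*b)
(3174525 + m(291, -1322))/(3680171 + 2921668/(-4923189)) = (3174525 + 16*(-1322))/(3680171 + 2921668/(-4923189)) = (3174525 - 21152)/(3680171 + 2921668*(-1/4923189)) = 3153373/(3680171 - 2921668/4923189) = 3153373/(18118174463651/4923189) = 3153373*(4923189/18118174463651) = 15524651266497/18118174463651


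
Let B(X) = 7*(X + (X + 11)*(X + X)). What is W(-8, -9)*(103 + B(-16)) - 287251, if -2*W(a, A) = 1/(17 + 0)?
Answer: -9767645/34 ≈ -2.8728e+5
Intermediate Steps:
W(a, A) = -1/34 (W(a, A) = -1/(2*(17 + 0)) = -½/17 = -½*1/17 = -1/34)
B(X) = 7*X + 14*X*(11 + X) (B(X) = 7*(X + (11 + X)*(2*X)) = 7*(X + 2*X*(11 + X)) = 7*X + 14*X*(11 + X))
W(-8, -9)*(103 + B(-16)) - 287251 = -(103 + 7*(-16)*(23 + 2*(-16)))/34 - 287251 = -(103 + 7*(-16)*(23 - 32))/34 - 287251 = -(103 + 7*(-16)*(-9))/34 - 287251 = -(103 + 1008)/34 - 287251 = -1/34*1111 - 287251 = -1111/34 - 287251 = -9767645/34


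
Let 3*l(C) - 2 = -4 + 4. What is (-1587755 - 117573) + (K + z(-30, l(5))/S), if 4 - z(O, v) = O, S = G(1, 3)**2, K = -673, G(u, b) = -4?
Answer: -13647991/8 ≈ -1.7060e+6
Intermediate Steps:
l(C) = 2/3 (l(C) = 2/3 + (-4 + 4)/3 = 2/3 + (1/3)*0 = 2/3 + 0 = 2/3)
S = 16 (S = (-4)**2 = 16)
z(O, v) = 4 - O
(-1587755 - 117573) + (K + z(-30, l(5))/S) = (-1587755 - 117573) + (-673 + (4 - 1*(-30))/16) = -1705328 + (-673 + (4 + 30)*(1/16)) = -1705328 + (-673 + 34*(1/16)) = -1705328 + (-673 + 17/8) = -1705328 - 5367/8 = -13647991/8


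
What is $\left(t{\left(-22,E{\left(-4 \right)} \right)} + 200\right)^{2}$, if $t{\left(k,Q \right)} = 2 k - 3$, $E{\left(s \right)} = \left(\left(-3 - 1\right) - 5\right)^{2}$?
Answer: $23409$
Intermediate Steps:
$E{\left(s \right)} = 81$ ($E{\left(s \right)} = \left(\left(-3 - 1\right) - 5\right)^{2} = \left(-4 - 5\right)^{2} = \left(-9\right)^{2} = 81$)
$t{\left(k,Q \right)} = -3 + 2 k$
$\left(t{\left(-22,E{\left(-4 \right)} \right)} + 200\right)^{2} = \left(\left(-3 + 2 \left(-22\right)\right) + 200\right)^{2} = \left(\left(-3 - 44\right) + 200\right)^{2} = \left(-47 + 200\right)^{2} = 153^{2} = 23409$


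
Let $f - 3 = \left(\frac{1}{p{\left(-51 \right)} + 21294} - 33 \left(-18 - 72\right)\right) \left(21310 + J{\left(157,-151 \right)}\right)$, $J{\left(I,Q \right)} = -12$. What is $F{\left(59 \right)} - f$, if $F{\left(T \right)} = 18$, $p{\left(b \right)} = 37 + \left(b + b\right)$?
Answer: $- \frac{58384407461}{923} \approx -6.3255 \cdot 10^{7}$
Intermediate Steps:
$p{\left(b \right)} = 37 + 2 b$
$f = \frac{58384424075}{923}$ ($f = 3 + \left(\frac{1}{\left(37 + 2 \left(-51\right)\right) + 21294} - 33 \left(-18 - 72\right)\right) \left(21310 - 12\right) = 3 + \left(\frac{1}{\left(37 - 102\right) + 21294} - -2970\right) 21298 = 3 + \left(\frac{1}{-65 + 21294} + 2970\right) 21298 = 3 + \left(\frac{1}{21229} + 2970\right) 21298 = 3 + \frac{63050131}{21229} \cdot 21298 = 3 + \frac{58384421306}{923} = \frac{58384424075}{923} \approx 6.3255 \cdot 10^{7}$)
$F{\left(59 \right)} - f = 18 - \frac{58384424075}{923} = - \frac{58384407461}{923}$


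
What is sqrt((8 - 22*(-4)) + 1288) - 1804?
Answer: -1804 + 2*sqrt(346) ≈ -1766.8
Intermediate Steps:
sqrt((8 - 22*(-4)) + 1288) - 1804 = sqrt((8 + 88) + 1288) - 1804 = sqrt(96 + 1288) - 1804 = sqrt(1384) - 1804 = 2*sqrt(346) - 1804 = -1804 + 2*sqrt(346)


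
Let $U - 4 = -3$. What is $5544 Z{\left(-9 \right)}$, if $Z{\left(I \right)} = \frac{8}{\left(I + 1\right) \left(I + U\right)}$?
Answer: $693$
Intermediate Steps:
$U = 1$ ($U = 4 - 3 = 1$)
$Z{\left(I \right)} = \frac{8}{\left(1 + I\right)^{2}}$ ($Z{\left(I \right)} = \frac{8}{\left(I + 1\right) \left(I + 1\right)} = \frac{8}{\left(1 + I\right) \left(1 + I\right)} = \frac{8}{\left(1 + I\right)^{2}}$)
$5544 Z{\left(-9 \right)} = 5544 \frac{8}{1 + \left(-9\right)^{2} + 2 \left(-9\right)} = 5544 \frac{8}{1 + 81 - 18} = 5544 \cdot \frac{8}{64} = 5544 \cdot 8 \cdot \frac{1}{64} = 5544 \cdot \frac{1}{8} = 693$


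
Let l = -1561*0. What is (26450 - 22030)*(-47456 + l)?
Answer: -209755520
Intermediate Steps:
l = 0
(26450 - 22030)*(-47456 + l) = (26450 - 22030)*(-47456 + 0) = 4420*(-47456) = -209755520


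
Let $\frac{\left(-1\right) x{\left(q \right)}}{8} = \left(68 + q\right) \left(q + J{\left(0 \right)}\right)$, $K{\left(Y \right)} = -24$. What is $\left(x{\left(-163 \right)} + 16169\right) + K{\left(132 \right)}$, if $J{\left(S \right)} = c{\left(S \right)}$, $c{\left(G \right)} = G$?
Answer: $-107735$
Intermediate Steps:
$J{\left(S \right)} = S$
$x{\left(q \right)} = - 8 q \left(68 + q\right)$ ($x{\left(q \right)} = - 8 \left(68 + q\right) \left(q + 0\right) = - 8 \left(68 + q\right) q = - 8 q \left(68 + q\right)$)
$\left(x{\left(-163 \right)} + 16169\right) + K{\left(132 \right)} = \left(8 \left(-163\right) \left(-68 - -163\right) + 16169\right) - 24 = \left(8 \left(-163\right) \left(-68 + 163\right) + 16169\right) - 24 = \left(8 \left(-163\right) 95 + 16169\right) - 24 = \left(-123880 + 16169\right) - 24 = -107711 - 24 = -107735$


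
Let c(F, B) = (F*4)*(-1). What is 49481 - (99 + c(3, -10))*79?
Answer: 42608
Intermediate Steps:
c(F, B) = -4*F (c(F, B) = (4*F)*(-1) = -4*F)
49481 - (99 + c(3, -10))*79 = 49481 - (99 - 4*3)*79 = 49481 - (99 - 12)*79 = 49481 - 87*79 = 49481 - 1*6873 = 49481 - 6873 = 42608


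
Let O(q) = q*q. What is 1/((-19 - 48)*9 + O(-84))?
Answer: 1/6453 ≈ 0.00015497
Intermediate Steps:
O(q) = q**2
1/((-19 - 48)*9 + O(-84)) = 1/((-19 - 48)*9 + (-84)**2) = 1/(-67*9 + 7056) = 1/(-603 + 7056) = 1/6453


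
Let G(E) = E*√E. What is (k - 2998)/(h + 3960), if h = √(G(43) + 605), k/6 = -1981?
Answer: -14884/(3960 + √(605 + 43*√43)) ≈ -3.7305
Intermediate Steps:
k = -11886 (k = 6*(-1981) = -11886)
G(E) = E^(3/2)
h = √(605 + 43*√43) (h = √(43^(3/2) + 605) = √(43*√43 + 605) = √(605 + 43*√43) ≈ 29.782)
(k - 2998)/(h + 3960) = (-11886 - 2998)/(√(605 + 43*√43) + 3960) = -14884/(3960 + √(605 + 43*√43))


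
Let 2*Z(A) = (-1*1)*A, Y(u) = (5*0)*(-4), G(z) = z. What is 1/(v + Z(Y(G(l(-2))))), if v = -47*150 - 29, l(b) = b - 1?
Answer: -1/7079 ≈ -0.00014126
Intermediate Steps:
l(b) = -1 + b
Y(u) = 0 (Y(u) = 0*(-4) = 0)
v = -7079 (v = -7050 - 29 = -7079)
Z(A) = -A/2 (Z(A) = ((-1*1)*A)/2 = (-A)/2 = -A/2)
1/(v + Z(Y(G(l(-2))))) = 1/(-7079 - ½*0) = 1/(-7079 + 0) = 1/(-7079) = -1/7079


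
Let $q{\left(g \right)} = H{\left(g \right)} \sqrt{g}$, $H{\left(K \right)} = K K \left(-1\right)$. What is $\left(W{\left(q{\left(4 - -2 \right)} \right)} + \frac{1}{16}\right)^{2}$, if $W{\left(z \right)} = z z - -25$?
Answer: $\frac{15579283489}{256} \approx 6.0857 \cdot 10^{7}$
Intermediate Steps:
$H{\left(K \right)} = - K^{2}$ ($H{\left(K \right)} = K^{2} \left(-1\right) = - K^{2}$)
$q{\left(g \right)} = - g^{\frac{5}{2}}$ ($q{\left(g \right)} = - g^{2} \sqrt{g} = - g^{\frac{5}{2}}$)
$W{\left(z \right)} = 25 + z^{2}$ ($W{\left(z \right)} = z^{2} + 25 = 25 + z^{2}$)
$\left(W{\left(q{\left(4 - -2 \right)} \right)} + \frac{1}{16}\right)^{2} = \left(\left(25 + \left(- \left(4 - -2\right)^{\frac{5}{2}}\right)^{2}\right) + \frac{1}{16}\right)^{2} = \left(\left(25 + \left(- \left(4 + 2\right)^{\frac{5}{2}}\right)^{2}\right) + \frac{1}{16}\right)^{2} = \left(\left(25 + \left(- 6^{\frac{5}{2}}\right)^{2}\right) + \frac{1}{16}\right)^{2} = \left(\left(25 + \left(- 36 \sqrt{6}\right)^{2}\right) + \frac{1}{16}\right)^{2} = \left(\left(25 + 7776\right) + \frac{1}{16}\right)^{2} = \left(7801 + \frac{1}{16}\right)^{2} = \left(\frac{124817}{16}\right)^{2} = \frac{15579283489}{256}$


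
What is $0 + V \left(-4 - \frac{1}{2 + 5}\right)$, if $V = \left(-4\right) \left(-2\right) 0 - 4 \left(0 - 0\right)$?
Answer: $0$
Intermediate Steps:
$V = 0$ ($V = 8 \cdot 0 - 4 \left(0 + 0\right) = 0 - 0 = 0 + 0 = 0$)
$0 + V \left(-4 - \frac{1}{2 + 5}\right) = 0 + 0 \left(-4 - \frac{1}{2 + 5}\right) = 0 + 0 \left(-4 - \frac{1}{7}\right) = 0 + 0 \left(- \frac{29}{7}\right) = 0 + 0 = 0$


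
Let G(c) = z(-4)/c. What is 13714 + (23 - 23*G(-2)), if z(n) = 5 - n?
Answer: 27681/2 ≈ 13841.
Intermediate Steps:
G(c) = 9/c (G(c) = (5 - 1*(-4))/c = (5 + 4)/c = 9/c)
13714 + (23 - 23*G(-2)) = 13714 + (23 - 207/(-2)) = 13714 + (23 - 207*(-1)/2) = 13714 + (23 - 23*(-9/2)) = 13714 + (23 + 207/2) = 13714 + 253/2 = 27681/2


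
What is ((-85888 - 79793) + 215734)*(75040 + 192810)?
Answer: 13406696050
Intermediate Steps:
((-85888 - 79793) + 215734)*(75040 + 192810) = (-165681 + 215734)*267850 = 50053*267850 = 13406696050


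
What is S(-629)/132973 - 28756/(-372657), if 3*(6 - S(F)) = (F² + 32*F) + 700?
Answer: -14302265039/16517773087 ≈ -0.86587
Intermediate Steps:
S(F) = -682/3 - 32*F/3 - F²/3 (S(F) = 6 - ((F² + 32*F) + 700)/3 = 6 - (700 + F² + 32*F)/3 = 6 + (-700/3 - 32*F/3 - F²/3) = -682/3 - 32*F/3 - F²/3)
S(-629)/132973 - 28756/(-372657) = (-682/3 - 32/3*(-629) - ⅓*(-629)²)/132973 - 28756/(-372657) = (-682/3 + 20128/3 - ⅓*395641)*(1/132973) - 28756*(-1/372657) = (-682/3 + 20128/3 - 395641/3)*(1/132973) + 28756/372657 = -376195/3*1/132973 + 28756/372657 = -376195/398919 + 28756/372657 = -14302265039/16517773087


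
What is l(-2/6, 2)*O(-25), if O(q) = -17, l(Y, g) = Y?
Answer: 17/3 ≈ 5.6667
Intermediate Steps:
l(-2/6, 2)*O(-25) = -2/6*(-17) = -2*⅙*(-17) = -⅓*(-17) = 17/3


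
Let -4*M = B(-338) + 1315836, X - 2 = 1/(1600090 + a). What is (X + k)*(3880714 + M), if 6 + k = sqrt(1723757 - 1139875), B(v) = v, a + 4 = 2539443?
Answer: -39207844601695/2759686 + 7103679*sqrt(583882)/2 ≈ 2.6998e+9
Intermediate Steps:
a = 2539439 (a = -4 + 2539443 = 2539439)
X = 8279059/4139529 (X = 2 + 1/(1600090 + 2539439) = 2 + 1/4139529 = 8279059/4139529 ≈ 2.0000)
M = -657749/2 (M = -(-338 + 1315836)/4 = -1/4*1315498 = -657749/2 ≈ -3.2887e+5)
k = -6 + sqrt(583882) (k = -6 + sqrt(1723757 - 1139875) = -6 + sqrt(583882) ≈ 758.12)
(X + k)*(3880714 + M) = (8279059/4139529 + (-6 + sqrt(583882)))*(3880714 - 657749/2) = (-16558115/4139529 + sqrt(583882))*(7103679/2) = -39207844601695/2759686 + 7103679*sqrt(583882)/2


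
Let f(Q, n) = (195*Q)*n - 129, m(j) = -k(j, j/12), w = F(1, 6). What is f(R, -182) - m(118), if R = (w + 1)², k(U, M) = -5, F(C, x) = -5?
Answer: -567974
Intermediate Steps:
w = -5
R = 16 (R = (-5 + 1)² = (-4)² = 16)
m(j) = 5 (m(j) = -1*(-5) = 5)
f(Q, n) = -129 + 195*Q*n (f(Q, n) = 195*Q*n - 129 = -129 + 195*Q*n)
f(R, -182) - m(118) = (-129 + 195*16*(-182)) - 1*5 = (-129 - 567840) - 5 = -567969 - 5 = -567974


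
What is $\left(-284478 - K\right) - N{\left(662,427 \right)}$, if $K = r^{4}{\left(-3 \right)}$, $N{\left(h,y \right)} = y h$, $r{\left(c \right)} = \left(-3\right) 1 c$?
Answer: $-573713$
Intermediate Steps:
$r{\left(c \right)} = - 3 c$
$N{\left(h,y \right)} = h y$
$K = 6561$ ($K = \left(\left(-3\right) \left(-3\right)\right)^{4} = 9^{4} = 6561$)
$\left(-284478 - K\right) - N{\left(662,427 \right)} = \left(-284478 - 6561\right) - 662 \cdot 427 = \left(-284478 - 6561\right) - 282674 = -291039 - 282674 = -573713$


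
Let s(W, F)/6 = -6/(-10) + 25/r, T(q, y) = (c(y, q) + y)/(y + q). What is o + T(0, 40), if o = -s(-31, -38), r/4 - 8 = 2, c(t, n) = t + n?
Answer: -107/20 ≈ -5.3500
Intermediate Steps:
c(t, n) = n + t
r = 40 (r = 32 + 4*2 = 32 + 8 = 40)
T(q, y) = (q + 2*y)/(q + y) (T(q, y) = ((q + y) + y)/(y + q) = (q + 2*y)/(q + y))
s(W, F) = 147/20 (s(W, F) = 6*(-6/(-10) + 25/40) = 6*(-6*(-⅒) + 25*(1/40)) = 6*(⅗ + 5/8) = 6*(49/40) = 147/20)
o = -147/20 (o = -1*147/20 = -147/20 ≈ -7.3500)
o + T(0, 40) = -147/20 + (0 + 2*40)/(0 + 40) = -147/20 + (0 + 80)/40 = -147/20 + (1/40)*80 = -147/20 + 2 = -107/20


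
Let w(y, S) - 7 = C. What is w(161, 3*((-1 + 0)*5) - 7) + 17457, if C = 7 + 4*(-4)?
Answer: 17455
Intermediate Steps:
C = -9 (C = 7 - 16 = -9)
w(y, S) = -2 (w(y, S) = 7 - 9 = -2)
w(161, 3*((-1 + 0)*5) - 7) + 17457 = -2 + 17457 = 17455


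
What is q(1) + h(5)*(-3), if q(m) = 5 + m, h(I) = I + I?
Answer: -24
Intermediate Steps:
h(I) = 2*I
q(1) + h(5)*(-3) = (5 + 1) + (2*5)*(-3) = 6 + 10*(-3) = 6 - 30 = -24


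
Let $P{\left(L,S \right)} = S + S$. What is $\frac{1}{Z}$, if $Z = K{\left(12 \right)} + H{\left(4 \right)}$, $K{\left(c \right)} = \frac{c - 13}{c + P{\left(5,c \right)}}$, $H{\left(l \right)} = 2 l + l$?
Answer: $\frac{36}{431} \approx 0.083527$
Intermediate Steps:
$P{\left(L,S \right)} = 2 S$
$H{\left(l \right)} = 3 l$
$K{\left(c \right)} = \frac{-13 + c}{3 c}$ ($K{\left(c \right)} = \frac{c - 13}{c + 2 c} = \frac{-13 + c}{3 c}$)
$Z = \frac{431}{36}$ ($Z = \frac{-13 + 12}{3 \cdot 12} + 3 \cdot 4 = \frac{1}{3} \cdot \frac{1}{12} \left(-1\right) + 12 = - \frac{1}{36} + 12 = \frac{431}{36} \approx 11.972$)
$\frac{1}{Z} = \frac{1}{\frac{431}{36}} = \frac{36}{431}$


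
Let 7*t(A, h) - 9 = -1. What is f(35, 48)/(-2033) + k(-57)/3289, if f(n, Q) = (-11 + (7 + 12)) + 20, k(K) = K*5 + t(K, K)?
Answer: -4684215/46805759 ≈ -0.10008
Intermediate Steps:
t(A, h) = 8/7 (t(A, h) = 9/7 + (⅐)*(-1) = 9/7 - ⅐ = 8/7)
k(K) = 8/7 + 5*K (k(K) = K*5 + 8/7 = 5*K + 8/7 = 8/7 + 5*K)
f(n, Q) = 28 (f(n, Q) = (-11 + 19) + 20 = 8 + 20 = 28)
f(35, 48)/(-2033) + k(-57)/3289 = 28/(-2033) + (8/7 + 5*(-57))/3289 = 28*(-1/2033) + (8/7 - 285)*(1/3289) = -28/2033 - 1987/7*1/3289 = -28/2033 - 1987/23023 = -4684215/46805759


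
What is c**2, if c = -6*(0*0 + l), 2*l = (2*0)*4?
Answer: 0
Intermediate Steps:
l = 0 (l = ((2*0)*4)/2 = (0*4)/2 = (1/2)*0 = 0)
c = 0 (c = -6*(0*0 + 0) = -6*(0 + 0) = -6*0 = 0)
c**2 = 0**2 = 0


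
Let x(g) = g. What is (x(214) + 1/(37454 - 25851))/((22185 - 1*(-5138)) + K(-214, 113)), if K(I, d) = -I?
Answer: 827681/106503937 ≈ 0.0077714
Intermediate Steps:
(x(214) + 1/(37454 - 25851))/((22185 - 1*(-5138)) + K(-214, 113)) = (214 + 1/(37454 - 25851))/((22185 - 1*(-5138)) - 1*(-214)) = (214 + 1/11603)/((22185 + 5138) + 214) = (214 + 1/11603)/(27323 + 214) = (2483043/11603)/27537 = (2483043/11603)*(1/27537) = 827681/106503937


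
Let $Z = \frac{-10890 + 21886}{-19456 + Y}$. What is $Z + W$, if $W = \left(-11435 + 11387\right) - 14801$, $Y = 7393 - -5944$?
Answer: $- \frac{90872027}{6119} \approx -14851.0$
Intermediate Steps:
$Y = 13337$ ($Y = 7393 + 5944 = 13337$)
$Z = - \frac{10996}{6119}$ ($Z = \frac{-10890 + 21886}{-19456 + 13337} = \frac{10996}{-6119} = 10996 \left(- \frac{1}{6119}\right) = - \frac{10996}{6119} \approx -1.797$)
$W = -14849$ ($W = -48 - 14801 = -14849$)
$Z + W = - \frac{10996}{6119} - 14849 = - \frac{90872027}{6119}$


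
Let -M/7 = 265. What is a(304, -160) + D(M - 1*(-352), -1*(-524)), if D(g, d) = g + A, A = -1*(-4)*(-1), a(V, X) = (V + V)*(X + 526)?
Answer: 221021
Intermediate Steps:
M = -1855 (M = -7*265 = -1855)
a(V, X) = 2*V*(526 + X) (a(V, X) = (2*V)*(526 + X) = 2*V*(526 + X))
A = -4 (A = 4*(-1) = -4)
D(g, d) = -4 + g (D(g, d) = g - 4 = -4 + g)
a(304, -160) + D(M - 1*(-352), -1*(-524)) = 2*304*(526 - 160) + (-4 + (-1855 - 1*(-352))) = 2*304*366 + (-4 + (-1855 + 352)) = 222528 + (-4 - 1503) = 222528 - 1507 = 221021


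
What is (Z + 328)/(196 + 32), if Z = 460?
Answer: 197/57 ≈ 3.4561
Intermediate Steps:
(Z + 328)/(196 + 32) = (460 + 328)/(196 + 32) = 788/228 = 788*(1/228) = 197/57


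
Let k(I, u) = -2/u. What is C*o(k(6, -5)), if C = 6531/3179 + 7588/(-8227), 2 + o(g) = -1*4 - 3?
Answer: -266474565/26153633 ≈ -10.189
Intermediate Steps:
o(g) = -9 (o(g) = -2 + (-1*4 - 3) = -2 + (-4 - 3) = -2 - 7 = -9)
C = 29608285/26153633 (C = 6531*(1/3179) + 7588*(-1/8227) = 6531/3179 - 7588/8227 = 29608285/26153633 ≈ 1.1321)
C*o(k(6, -5)) = (29608285/26153633)*(-9) = -266474565/26153633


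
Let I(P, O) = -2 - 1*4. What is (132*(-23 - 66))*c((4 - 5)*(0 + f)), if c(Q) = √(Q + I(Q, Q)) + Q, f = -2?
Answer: -23496 - 23496*I ≈ -23496.0 - 23496.0*I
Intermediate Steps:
I(P, O) = -6 (I(P, O) = -2 - 4 = -6)
c(Q) = Q + √(-6 + Q) (c(Q) = √(Q - 6) + Q = √(-6 + Q) + Q = Q + √(-6 + Q))
(132*(-23 - 66))*c((4 - 5)*(0 + f)) = (132*(-23 - 66))*((4 - 5)*(0 - 2) + √(-6 + (4 - 5)*(0 - 2))) = (132*(-89))*(-1*(-2) + √(-6 - 1*(-2))) = -11748*(2 + √(-6 + 2)) = -11748*(2 + √(-4)) = -11748*(2 + 2*I) = -23496 - 23496*I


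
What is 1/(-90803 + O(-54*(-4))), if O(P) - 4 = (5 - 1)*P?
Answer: -1/89935 ≈ -1.1119e-5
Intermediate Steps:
O(P) = 4 + 4*P (O(P) = 4 + (5 - 1)*P = 4 + 4*P)
1/(-90803 + O(-54*(-4))) = 1/(-90803 + (4 + 4*(-54*(-4)))) = 1/(-90803 + (4 + 4*216)) = 1/(-90803 + (4 + 864)) = 1/(-90803 + 868) = 1/(-89935) = -1/89935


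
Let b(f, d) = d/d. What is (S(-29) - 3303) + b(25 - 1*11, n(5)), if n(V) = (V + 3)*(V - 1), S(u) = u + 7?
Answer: -3324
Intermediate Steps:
S(u) = 7 + u
n(V) = (-1 + V)*(3 + V) (n(V) = (3 + V)*(-1 + V) = (-1 + V)*(3 + V))
b(f, d) = 1
(S(-29) - 3303) + b(25 - 1*11, n(5)) = ((7 - 29) - 3303) + 1 = (-22 - 3303) + 1 = -3325 + 1 = -3324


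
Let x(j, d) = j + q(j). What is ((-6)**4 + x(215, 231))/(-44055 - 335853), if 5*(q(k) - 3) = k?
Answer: -1/244 ≈ -0.0040984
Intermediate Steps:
q(k) = 3 + k/5
x(j, d) = 3 + 6*j/5 (x(j, d) = j + (3 + j/5) = 3 + 6*j/5)
((-6)**4 + x(215, 231))/(-44055 - 335853) = ((-6)**4 + (3 + (6/5)*215))/(-44055 - 335853) = (1296 + (3 + 258))/(-379908) = (1296 + 261)*(-1/379908) = 1557*(-1/379908) = -1/244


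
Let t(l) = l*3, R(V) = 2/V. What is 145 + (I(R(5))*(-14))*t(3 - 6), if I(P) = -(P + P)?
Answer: 221/5 ≈ 44.200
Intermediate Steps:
I(P) = -2*P
t(l) = 3*l
145 + (I(R(5))*(-14))*t(3 - 6) = 145 + (-4/5*(-14))*(3*(3 - 6)) = 145 + (-4/5*(-14))*(3*(-3)) = 145 + (-2*⅖*(-14))*(-9) = 145 - ⅘*(-14)*(-9) = 145 + (56/5)*(-9) = 145 - 504/5 = 221/5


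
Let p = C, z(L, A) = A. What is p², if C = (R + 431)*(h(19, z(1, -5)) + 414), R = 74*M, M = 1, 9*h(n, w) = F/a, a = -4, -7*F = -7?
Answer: 56640901780225/1296 ≈ 4.3704e+10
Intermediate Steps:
F = 1 (F = -⅐*(-7) = 1)
h(n, w) = -1/36 (h(n, w) = (1/(-4))/9 = (1*(-¼))/9 = (⅑)*(-¼) = -1/36)
R = 74 (R = 74*1 = 74)
C = 7526015/36 (C = (74 + 431)*(-1/36 + 414) = 505*(14903/36) = 7526015/36 ≈ 2.0906e+5)
p = 7526015/36 ≈ 2.0906e+5
p² = (7526015/36)² = 56640901780225/1296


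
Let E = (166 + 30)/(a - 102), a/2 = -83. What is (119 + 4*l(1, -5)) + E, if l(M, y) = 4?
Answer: 8996/67 ≈ 134.27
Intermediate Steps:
a = -166 (a = 2*(-83) = -166)
E = -49/67 (E = (166 + 30)/(-166 - 102) = 196/(-268) = 196*(-1/268) = -49/67 ≈ -0.73134)
(119 + 4*l(1, -5)) + E = (119 + 4*4) - 49/67 = (119 + 16) - 49/67 = 135 - 49/67 = 8996/67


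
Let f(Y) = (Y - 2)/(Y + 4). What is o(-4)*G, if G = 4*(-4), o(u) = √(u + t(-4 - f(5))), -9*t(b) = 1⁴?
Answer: -16*I*√37/3 ≈ -32.441*I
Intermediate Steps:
f(Y) = (-2 + Y)/(4 + Y)
t(b) = -⅑ (t(b) = -⅑*1⁴ = -⅑*1 = -⅑)
o(u) = √(-⅑ + u) (o(u) = √(u - ⅑) = √(-⅑ + u))
G = -16
o(-4)*G = (√(-1 + 9*(-4))/3)*(-16) = (√(-1 - 36)/3)*(-16) = (√(-37)/3)*(-16) = ((I*√37)/3)*(-16) = (I*√37/3)*(-16) = -16*I*√37/3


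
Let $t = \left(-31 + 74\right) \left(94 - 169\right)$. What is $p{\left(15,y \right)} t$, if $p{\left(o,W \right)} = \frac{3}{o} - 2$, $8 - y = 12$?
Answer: $5805$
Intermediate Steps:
$y = -4$ ($y = 8 - 12 = -4$)
$p{\left(o,W \right)} = -2 + \frac{3}{o}$ ($p{\left(o,W \right)} = \frac{3}{o} - 2 = -2 + \frac{3}{o}$)
$t = -3225$ ($t = 43 \left(-75\right) = -3225$)
$p{\left(15,y \right)} t = \left(-2 + \frac{3}{15}\right) \left(-3225\right) = \left(-2 + 3 \cdot \frac{1}{15}\right) \left(-3225\right) = \left(-2 + \frac{1}{5}\right) \left(-3225\right) = \left(- \frac{9}{5}\right) \left(-3225\right) = 5805$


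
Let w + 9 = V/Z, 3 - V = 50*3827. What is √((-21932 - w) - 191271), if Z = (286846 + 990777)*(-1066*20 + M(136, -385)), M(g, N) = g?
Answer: I*√2440149205009839763025415/3383145704 ≈ 461.73*I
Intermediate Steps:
V = -191347 (V = 3 - 50*3827 = 3 - 1*191350 = 3 - 191350 = -191347)
Z = -27065165632 (Z = (286846 + 990777)*(-1066*20 + 136) = 1277623*(-21320 + 136) = 1277623*(-21184) = -27065165632)
w = -243586299341/27065165632 (w = -9 - 191347/(-27065165632) = -9 - 191347*(-1/27065165632) = -9 + 191347/27065165632 = -243586299341/27065165632 ≈ -9.0000)
√((-21932 - w) - 191271) = √((-21932 - 1*(-243586299341/27065165632)) - 191271) = √((-21932 + 243586299341/27065165632) - 191271) = √(-593349626341683/27065165632 - 191271) = √(-5770130921939955/27065165632) = I*√2440149205009839763025415/3383145704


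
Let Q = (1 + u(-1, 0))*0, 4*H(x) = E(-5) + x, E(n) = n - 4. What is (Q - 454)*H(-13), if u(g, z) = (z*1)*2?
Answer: 2497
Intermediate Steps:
E(n) = -4 + n
u(g, z) = 2*z (u(g, z) = z*2 = 2*z)
H(x) = -9/4 + x/4 (H(x) = ((-4 - 5) + x)/4 = (-9 + x)/4 = -9/4 + x/4)
Q = 0 (Q = (1 + 2*0)*0 = (1 + 0)*0 = 1*0 = 0)
(Q - 454)*H(-13) = (0 - 454)*(-9/4 + (¼)*(-13)) = -454*(-9/4 - 13/4) = -454*(-11/2) = 2497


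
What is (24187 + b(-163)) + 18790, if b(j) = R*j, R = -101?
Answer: 59440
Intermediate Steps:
b(j) = -101*j
(24187 + b(-163)) + 18790 = (24187 - 101*(-163)) + 18790 = (24187 + 16463) + 18790 = 40650 + 18790 = 59440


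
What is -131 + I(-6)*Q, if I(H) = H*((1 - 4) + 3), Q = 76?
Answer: -131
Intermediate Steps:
I(H) = 0 (I(H) = H*(-3 + 3) = H*0 = 0)
-131 + I(-6)*Q = -131 + 0*76 = -131 + 0 = -131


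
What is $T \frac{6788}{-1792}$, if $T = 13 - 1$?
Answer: $- \frac{5091}{112} \approx -45.455$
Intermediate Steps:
$T = 12$
$T \frac{6788}{-1792} = 12 \frac{6788}{-1792} = 12 \cdot 6788 \left(- \frac{1}{1792}\right) = 12 \left(- \frac{1697}{448}\right) = - \frac{5091}{112}$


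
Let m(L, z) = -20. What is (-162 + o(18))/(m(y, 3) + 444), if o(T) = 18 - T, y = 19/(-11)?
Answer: -81/212 ≈ -0.38208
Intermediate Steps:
y = -19/11 (y = 19*(-1/11) = -19/11 ≈ -1.7273)
(-162 + o(18))/(m(y, 3) + 444) = (-162 + (18 - 1*18))/(-20 + 444) = (-162 + (18 - 18))/424 = (-162 + 0)*(1/424) = -162*1/424 = -81/212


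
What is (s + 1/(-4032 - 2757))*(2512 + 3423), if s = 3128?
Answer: 126035606585/6789 ≈ 1.8565e+7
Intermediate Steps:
(s + 1/(-4032 - 2757))*(2512 + 3423) = (3128 + 1/(-4032 - 2757))*(2512 + 3423) = (3128 + 1/(-6789))*5935 = (3128 - 1/6789)*5935 = (21235991/6789)*5935 = 126035606585/6789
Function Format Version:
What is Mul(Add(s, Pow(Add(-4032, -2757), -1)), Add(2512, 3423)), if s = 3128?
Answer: Rational(126035606585, 6789) ≈ 1.8565e+7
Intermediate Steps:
Mul(Add(s, Pow(Add(-4032, -2757), -1)), Add(2512, 3423)) = Mul(Add(3128, Pow(Add(-4032, -2757), -1)), Add(2512, 3423)) = Mul(Add(3128, Pow(-6789, -1)), 5935) = Mul(Add(3128, Rational(-1, 6789)), 5935) = Mul(Rational(21235991, 6789), 5935) = Rational(126035606585, 6789)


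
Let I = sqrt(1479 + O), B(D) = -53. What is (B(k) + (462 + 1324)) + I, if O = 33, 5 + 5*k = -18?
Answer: 1733 + 6*sqrt(42) ≈ 1771.9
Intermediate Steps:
k = -23/5 (k = -1 + (1/5)*(-18) = -1 - 18/5 = -23/5 ≈ -4.6000)
I = 6*sqrt(42) (I = sqrt(1479 + 33) = sqrt(1512) = 6*sqrt(42) ≈ 38.884)
(B(k) + (462 + 1324)) + I = (-53 + (462 + 1324)) + 6*sqrt(42) = (-53 + 1786) + 6*sqrt(42) = 1733 + 6*sqrt(42)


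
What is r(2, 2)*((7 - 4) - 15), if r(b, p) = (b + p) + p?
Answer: -72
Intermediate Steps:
r(b, p) = b + 2*p
r(2, 2)*((7 - 4) - 15) = (2 + 2*2)*((7 - 4) - 15) = (2 + 4)*(3 - 15) = 6*(-12) = -72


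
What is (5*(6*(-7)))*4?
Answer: -840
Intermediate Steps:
(5*(6*(-7)))*4 = (5*(-42))*4 = -210*4 = -840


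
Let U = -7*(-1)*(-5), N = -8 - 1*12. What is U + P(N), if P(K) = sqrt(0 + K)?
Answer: -35 + 2*I*sqrt(5) ≈ -35.0 + 4.4721*I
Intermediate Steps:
N = -20 (N = -8 - 12 = -20)
P(K) = sqrt(K)
U = -35 (U = 7*(-5) = -35)
U + P(N) = -35 + sqrt(-20) = -35 + 2*I*sqrt(5)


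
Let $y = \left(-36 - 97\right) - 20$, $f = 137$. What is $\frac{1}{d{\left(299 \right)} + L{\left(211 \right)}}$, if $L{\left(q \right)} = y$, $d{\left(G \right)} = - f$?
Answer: $- \frac{1}{290} \approx -0.0034483$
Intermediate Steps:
$d{\left(G \right)} = -137$ ($d{\left(G \right)} = \left(-1\right) 137 = -137$)
$y = -153$ ($y = -133 - 20 = -153$)
$L{\left(q \right)} = -153$
$\frac{1}{d{\left(299 \right)} + L{\left(211 \right)}} = \frac{1}{-137 - 153} = \frac{1}{-290} = - \frac{1}{290}$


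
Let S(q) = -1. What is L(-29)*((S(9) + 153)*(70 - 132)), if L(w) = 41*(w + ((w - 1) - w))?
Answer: 11591520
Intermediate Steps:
L(w) = -41 + 41*w (L(w) = 41*(w + ((-1 + w) - w)) = 41*(w - 1) = 41*(-1 + w) = -41 + 41*w)
L(-29)*((S(9) + 153)*(70 - 132)) = (-41 + 41*(-29))*((-1 + 153)*(70 - 132)) = (-41 - 1189)*(152*(-62)) = -1230*(-9424) = 11591520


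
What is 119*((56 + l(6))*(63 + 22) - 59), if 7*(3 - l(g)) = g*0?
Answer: 589764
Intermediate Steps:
l(g) = 3 (l(g) = 3 - g*0/7 = 3 - ⅐*0 = 3 + 0 = 3)
119*((56 + l(6))*(63 + 22) - 59) = 119*((56 + 3)*(63 + 22) - 59) = 119*(59*85 - 59) = 119*(5015 - 59) = 119*4956 = 589764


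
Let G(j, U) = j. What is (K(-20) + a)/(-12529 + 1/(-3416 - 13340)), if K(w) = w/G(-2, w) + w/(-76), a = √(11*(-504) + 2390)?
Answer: -653484/797756515 - 16756*I*√3154/209935925 ≈ -0.00081915 - 0.0044824*I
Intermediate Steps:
a = I*√3154 (a = √(-5544 + 2390) = √(-3154) = I*√3154 ≈ 56.16*I)
K(w) = -39*w/76 (K(w) = w/(-2) + w/(-76) = w*(-½) + w*(-1/76) = -w/2 - w/76 = -39*w/76)
(K(-20) + a)/(-12529 + 1/(-3416 - 13340)) = (-39/76*(-20) + I*√3154)/(-12529 + 1/(-3416 - 13340)) = (195/19 + I*√3154)/(-12529 + 1/(-16756)) = (195/19 + I*√3154)/(-12529 - 1/16756) = (195/19 + I*√3154)/(-209935925/16756) = (195/19 + I*√3154)*(-16756/209935925) = -653484/797756515 - 16756*I*√3154/209935925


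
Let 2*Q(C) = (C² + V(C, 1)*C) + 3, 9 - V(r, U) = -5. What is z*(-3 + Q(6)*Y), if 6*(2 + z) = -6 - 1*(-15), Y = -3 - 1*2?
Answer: 621/4 ≈ 155.25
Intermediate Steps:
Y = -5 (Y = -3 - 2 = -5)
V(r, U) = 14 (V(r, U) = 9 - 1*(-5) = 9 + 5 = 14)
Q(C) = 3/2 + C²/2 + 7*C (Q(C) = ((C² + 14*C) + 3)/2 = (3 + C² + 14*C)/2 = 3/2 + C²/2 + 7*C)
z = -½ (z = -2 + (-6 - 1*(-15))/6 = -2 + (-6 + 15)/6 = -2 + (⅙)*9 = -2 + 3/2 = -½ ≈ -0.50000)
z*(-3 + Q(6)*Y) = -(-3 + (3/2 + (½)*6² + 7*6)*(-5))/2 = -(-3 + (3/2 + (½)*36 + 42)*(-5))/2 = -(-3 + (3/2 + 18 + 42)*(-5))/2 = -(-3 + (123/2)*(-5))/2 = -(-3 - 615/2)/2 = -½*(-621/2) = 621/4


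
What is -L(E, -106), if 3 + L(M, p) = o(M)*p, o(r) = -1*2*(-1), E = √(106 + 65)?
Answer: 215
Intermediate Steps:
E = 3*√19 (E = √171 = 3*√19 ≈ 13.077)
o(r) = 2 (o(r) = -2*(-1) = 2)
L(M, p) = -3 + 2*p
-L(E, -106) = -(-3 + 2*(-106)) = -(-3 - 212) = -1*(-215) = 215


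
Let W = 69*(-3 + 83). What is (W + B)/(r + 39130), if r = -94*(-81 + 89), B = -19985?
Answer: -14465/38378 ≈ -0.37691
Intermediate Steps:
r = -752 (r = -94*8 = -752)
W = 5520 (W = 69*80 = 5520)
(W + B)/(r + 39130) = (5520 - 19985)/(-752 + 39130) = -14465/38378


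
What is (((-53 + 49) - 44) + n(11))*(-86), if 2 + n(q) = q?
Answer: 3354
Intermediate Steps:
n(q) = -2 + q
(((-53 + 49) - 44) + n(11))*(-86) = (((-53 + 49) - 44) + (-2 + 11))*(-86) = ((-4 - 44) + 9)*(-86) = (-48 + 9)*(-86) = -39*(-86) = 3354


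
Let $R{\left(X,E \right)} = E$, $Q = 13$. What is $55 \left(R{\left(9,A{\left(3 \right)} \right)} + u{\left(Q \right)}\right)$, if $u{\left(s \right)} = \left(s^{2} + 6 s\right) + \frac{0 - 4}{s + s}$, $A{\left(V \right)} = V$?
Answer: $\frac{178640}{13} \approx 13742.0$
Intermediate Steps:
$u{\left(s \right)} = s^{2} - \frac{2}{s} + 6 s$ ($u{\left(s \right)} = \left(s^{2} + 6 s\right) - \frac{4}{2 s} = \left(s^{2} + 6 s\right) - 4 \frac{1}{2 s} = \left(s^{2} + 6 s\right) - \frac{2}{s} = s^{2} - \frac{2}{s} + 6 s$)
$55 \left(R{\left(9,A{\left(3 \right)} \right)} + u{\left(Q \right)}\right) = 55 \left(3 + \frac{-2 + 13^{2} \left(6 + 13\right)}{13}\right) = 55 \left(3 + \frac{-2 + 169 \cdot 19}{13}\right) = 55 \left(3 + \frac{-2 + 3211}{13}\right) = 55 \left(3 + \frac{1}{13} \cdot 3209\right) = 55 \left(3 + \frac{3209}{13}\right) = 55 \cdot \frac{3248}{13} = \frac{178640}{13}$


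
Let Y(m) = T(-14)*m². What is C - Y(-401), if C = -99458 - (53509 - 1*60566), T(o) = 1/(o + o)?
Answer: -2426427/28 ≈ -86658.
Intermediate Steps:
T(o) = 1/(2*o)
C = -92401 (C = -99458 - (53509 - 60566) = -99458 - 1*(-7057) = -99458 + 7057 = -92401)
Y(m) = -m²/28 (Y(m) = ((½)/(-14))*m² = ((½)*(-1/14))*m² = -m²/28)
C - Y(-401) = -92401 - (-1)*(-401)²/28 = -92401 - (-1)*160801/28 = -92401 - 1*(-160801/28) = -92401 + 160801/28 = -2426427/28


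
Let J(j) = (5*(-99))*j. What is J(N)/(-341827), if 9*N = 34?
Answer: 1870/341827 ≈ 0.0054706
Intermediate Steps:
N = 34/9 (N = (1/9)*34 = 34/9 ≈ 3.7778)
J(j) = -495*j
J(N)/(-341827) = -495*34/9/(-341827) = -1870*(-1/341827) = 1870/341827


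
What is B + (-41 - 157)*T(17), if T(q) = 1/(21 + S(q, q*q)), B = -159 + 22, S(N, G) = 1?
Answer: -146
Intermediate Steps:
B = -137
T(q) = 1/22 (T(q) = 1/(21 + 1) = 1/22)
B + (-41 - 157)*T(17) = -137 + (-41 - 157)*(1/22) = -137 - 198*1/22 = -137 - 9 = -146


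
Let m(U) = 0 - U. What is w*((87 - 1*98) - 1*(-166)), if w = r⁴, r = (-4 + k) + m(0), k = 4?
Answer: 0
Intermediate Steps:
m(U) = -U
r = 0 (r = (-4 + 4) - 1*0 = 0 + 0 = 0)
w = 0 (w = 0⁴ = 0)
w*((87 - 1*98) - 1*(-166)) = 0*((87 - 1*98) - 1*(-166)) = 0*((87 - 98) + 166) = 0*(-11 + 166) = 0*155 = 0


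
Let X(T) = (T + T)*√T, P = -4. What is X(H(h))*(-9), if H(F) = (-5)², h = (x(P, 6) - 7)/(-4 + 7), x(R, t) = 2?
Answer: -2250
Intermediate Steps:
h = -5/3 (h = (2 - 7)/(-4 + 7) = -5/3 ≈ -1.6667)
H(F) = 25
X(T) = 2*T^(3/2) (X(T) = (2*T)*√T = 2*T^(3/2))
X(H(h))*(-9) = (2*25^(3/2))*(-9) = (2*125)*(-9) = 250*(-9) = -2250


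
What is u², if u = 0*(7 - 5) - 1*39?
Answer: 1521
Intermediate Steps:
u = -39 (u = 0*2 - 39 = 0 - 39 = -39)
u² = (-39)² = 1521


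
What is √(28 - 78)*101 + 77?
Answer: 77 + 505*I*√2 ≈ 77.0 + 714.18*I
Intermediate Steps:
√(28 - 78)*101 + 77 = √(-50)*101 + 77 = (5*I*√2)*101 + 77 = 505*I*√2 + 77 = 77 + 505*I*√2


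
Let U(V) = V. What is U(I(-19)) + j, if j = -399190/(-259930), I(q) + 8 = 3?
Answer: -8186/2363 ≈ -3.4642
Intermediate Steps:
I(q) = -5 (I(q) = -8 + 3 = -5)
j = 3629/2363 (j = -399190*(-1/259930) = 3629/2363 ≈ 1.5358)
U(I(-19)) + j = -5 + 3629/2363 = -8186/2363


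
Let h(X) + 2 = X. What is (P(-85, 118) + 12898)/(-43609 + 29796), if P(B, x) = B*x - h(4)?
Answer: -2866/13813 ≈ -0.20749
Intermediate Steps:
h(X) = -2 + X
P(B, x) = -2 + B*x (P(B, x) = B*x - (-2 + 4) = B*x - 1*2 = B*x - 2 = -2 + B*x)
(P(-85, 118) + 12898)/(-43609 + 29796) = ((-2 - 85*118) + 12898)/(-43609 + 29796) = ((-2 - 10030) + 12898)/(-13813) = (-10032 + 12898)*(-1/13813) = 2866*(-1/13813) = -2866/13813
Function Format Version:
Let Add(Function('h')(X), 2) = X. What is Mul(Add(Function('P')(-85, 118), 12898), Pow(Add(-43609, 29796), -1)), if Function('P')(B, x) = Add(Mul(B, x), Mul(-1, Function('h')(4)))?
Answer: Rational(-2866, 13813) ≈ -0.20749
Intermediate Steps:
Function('h')(X) = Add(-2, X)
Function('P')(B, x) = Add(-2, Mul(B, x)) (Function('P')(B, x) = Add(Mul(B, x), Mul(-1, Add(-2, 4))) = Add(Mul(B, x), Mul(-1, 2)) = Add(Mul(B, x), -2) = Add(-2, Mul(B, x)))
Mul(Add(Function('P')(-85, 118), 12898), Pow(Add(-43609, 29796), -1)) = Mul(Add(Add(-2, Mul(-85, 118)), 12898), Pow(Add(-43609, 29796), -1)) = Mul(Add(Add(-2, -10030), 12898), Pow(-13813, -1)) = Mul(Add(-10032, 12898), Rational(-1, 13813)) = Mul(2866, Rational(-1, 13813)) = Rational(-2866, 13813)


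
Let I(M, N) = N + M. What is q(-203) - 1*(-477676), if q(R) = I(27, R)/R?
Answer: 96968404/203 ≈ 4.7768e+5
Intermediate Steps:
I(M, N) = M + N
q(R) = (27 + R)/R
q(-203) - 1*(-477676) = (27 - 203)/(-203) - 1*(-477676) = -1/203*(-176) + 477676 = 176/203 + 477676 = 96968404/203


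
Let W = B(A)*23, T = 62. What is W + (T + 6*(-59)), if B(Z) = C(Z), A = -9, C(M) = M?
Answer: -499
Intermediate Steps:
B(Z) = Z
W = -207 (W = -9*23 = -207)
W + (T + 6*(-59)) = -207 + (62 + 6*(-59)) = -207 + (62 - 354) = -207 - 292 = -499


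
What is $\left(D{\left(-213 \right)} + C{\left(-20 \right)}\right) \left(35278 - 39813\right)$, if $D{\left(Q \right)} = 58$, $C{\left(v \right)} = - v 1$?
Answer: $-353730$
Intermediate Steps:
$C{\left(v \right)} = - v$
$\left(D{\left(-213 \right)} + C{\left(-20 \right)}\right) \left(35278 - 39813\right) = \left(58 - -20\right) \left(35278 - 39813\right) = \left(58 + 20\right) \left(-4535\right) = 78 \left(-4535\right) = -353730$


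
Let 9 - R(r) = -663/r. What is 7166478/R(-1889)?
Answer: 2256246157/2723 ≈ 8.2859e+5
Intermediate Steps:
R(r) = 9 + 663/r (R(r) = 9 - (-663)/r = 9 + 663/r)
7166478/R(-1889) = 7166478/(9 + 663/(-1889)) = 7166478/(9 + 663*(-1/1889)) = 7166478/(9 - 663/1889) = 7166478/(16338/1889) = 7166478*(1889/16338) = 2256246157/2723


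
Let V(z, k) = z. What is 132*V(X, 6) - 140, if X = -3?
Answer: -536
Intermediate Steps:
132*V(X, 6) - 140 = 132*(-3) - 140 = -396 - 140 = -536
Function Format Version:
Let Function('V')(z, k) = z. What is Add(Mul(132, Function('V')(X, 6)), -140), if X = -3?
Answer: -536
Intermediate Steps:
Add(Mul(132, Function('V')(X, 6)), -140) = Add(Mul(132, -3), -140) = Add(-396, -140) = -536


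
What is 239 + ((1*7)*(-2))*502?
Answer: -6789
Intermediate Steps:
239 + ((1*7)*(-2))*502 = 239 + (7*(-2))*502 = 239 - 14*502 = 239 - 7028 = -6789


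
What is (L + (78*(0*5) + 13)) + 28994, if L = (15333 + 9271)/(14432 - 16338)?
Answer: 27631369/953 ≈ 28994.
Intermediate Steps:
L = -12302/953 (L = 24604/(-1906) = 24604*(-1/1906) = -12302/953 ≈ -12.909)
(L + (78*(0*5) + 13)) + 28994 = (-12302/953 + (78*(0*5) + 13)) + 28994 = (-12302/953 + (78*0 + 13)) + 28994 = (-12302/953 + (0 + 13)) + 28994 = (-12302/953 + 13) + 28994 = 87/953 + 28994 = 27631369/953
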